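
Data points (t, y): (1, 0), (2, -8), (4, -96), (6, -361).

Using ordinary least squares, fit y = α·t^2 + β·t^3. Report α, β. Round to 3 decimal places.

α = 2.046, β = -2.012

Entries of AᵀA: Σt^2·t^2 = 1569, Σt^2·t^3 = 8833, Σt^3·t^3 = 50817.
Moment sums: Σt^2·y = -14564, Σt^3·y = -84184.
So AᵀA·[α, β]ᵀ = Aᵀy: [[1569, 8833]; [8833, 50817]]·[α, β]ᵀ = [-14564, -84184]ᵀ.
Determinant 1569·50817 − 8833² = 1709984.
α = ((-14564)·50817 − 8833·(-84184))/1709984 = 874621/427496; β = (1569·(-84184) − 8833·(-14564))/1709984 = -860221/427496.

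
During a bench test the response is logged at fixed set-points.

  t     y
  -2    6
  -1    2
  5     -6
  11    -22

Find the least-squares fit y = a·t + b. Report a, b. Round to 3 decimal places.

a = -2.032, b = 1.605

Normal-equation sums: Σt·t = 151, Σt = 13, Σ1 = 4.
Moment sums: Σt·y = -286, Σy = -20.
Normal equations: [[151, 13]; [13, 4]]·[a, b]ᵀ = [-286, -20]ᵀ.
det = 151·4 − 13² = 435.
a = ((-286)·4 − 13·(-20))/435 = -884/435; b = (151·(-20) − 13·(-286))/435 = 698/435.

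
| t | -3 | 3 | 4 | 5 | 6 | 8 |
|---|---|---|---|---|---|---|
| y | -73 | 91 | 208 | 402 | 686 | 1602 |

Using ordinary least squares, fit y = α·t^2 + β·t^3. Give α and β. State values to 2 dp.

The normal system XᵀX·[α, β]ᵀ = Xᵀy is [[6435, 44693]; [44693, 329979]]·[α, β]ᵀ = [140764, 1036390]ᵀ.
Eliminating β: 329979·(row 1) − 44693·(row 2) gives 125950616·α = 329979·140764 − 44693·1036390 = 129785686, so α = 64892843/62975308.
Then β = (1036390 − 44693·(64892843/62975308))/329979 = 17182009/5725028.

α = 1.03, β = 3.00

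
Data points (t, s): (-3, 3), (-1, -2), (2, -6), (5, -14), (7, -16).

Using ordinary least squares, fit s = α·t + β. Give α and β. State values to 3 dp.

From the data, Σt·t = 88, Σt = 10, Σ1 = 5.
And Σt·s = -201, Σs = -35.
Normal equations: [[88, 10]; [10, 5]]·[α, β]ᵀ = [-201, -35]ᵀ.
Eliminating β: 5·(row 1) − 10·(row 2) gives 340·α = 5·(-201) − 10·(-35) = -655, so α = -131/68.
Then β = ((-35) − 10·(-131/68))/5 = -107/34.

α = -1.926, β = -3.147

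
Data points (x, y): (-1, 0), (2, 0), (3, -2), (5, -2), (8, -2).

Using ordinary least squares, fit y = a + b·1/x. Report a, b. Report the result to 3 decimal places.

With design matrix A, AᵀA = [[5, 19/120]; [19/120, 20401/14400]] and Aᵀy = [-6, -79/60]ᵀ.
det = 5·(20401/14400) − (19/120)² = 25411/3600.
a = ((-6)·(20401/14400) − (19/120)·(-79/60))/(25411/3600) = -29851/25411; b = (5·(-79/60) − (19/120)·(-6))/(25411/3600) = -20280/25411.

a = -1.175, b = -0.798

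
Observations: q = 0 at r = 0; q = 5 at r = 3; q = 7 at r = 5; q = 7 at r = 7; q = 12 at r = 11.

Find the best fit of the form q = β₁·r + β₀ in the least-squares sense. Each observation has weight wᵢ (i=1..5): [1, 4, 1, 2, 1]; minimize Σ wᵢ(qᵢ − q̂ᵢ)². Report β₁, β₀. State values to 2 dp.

β₁ = 0.92, β₀ = 1.57

From the data, Σwᵢ·r·r = 280, Σwᵢ·r = 42, Σwᵢ·1 = 9.
For MᵀWq: Σwᵢ·r·q = 325, Σwᵢ·q = 53.
Eliminating β₀: 9·(row 1) − 42·(row 2) gives 756·β₁ = 9·325 − 42·53 = 699, so β₁ = 233/252.
Then β₀ = (53 − 42·(233/252))/9 = 85/54.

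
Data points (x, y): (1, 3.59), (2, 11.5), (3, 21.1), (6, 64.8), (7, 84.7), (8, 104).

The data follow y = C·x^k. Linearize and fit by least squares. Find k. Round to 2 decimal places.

Let Y = ln y. Fitting Y = k·ln x + ln C by least squares:
Σln x = 7.6089, Σ(ln x)² = 13.0084, Σln y = 20.0246, Σln x·ln y = 30.8127.
Equations: 13.0084·k + 7.6089·ln C = 30.8127;  7.6089·k + 6·ln C = 20.0246.
Solving (det = 20.1558): k = 1.61303, ln C = 1.29188.

k = 1.61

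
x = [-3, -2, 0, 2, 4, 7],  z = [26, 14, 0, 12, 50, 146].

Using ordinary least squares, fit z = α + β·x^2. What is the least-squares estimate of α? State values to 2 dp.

α = 0.71

MᵀM·[α, β]ᵀ = Mᵀz reads: 6·α + 82·β = 248;  82·α + 2770·β = 8292.
Δ = 6·2770 − 82² = 9896.
α = (248·2770 − 82·8292)/9896 = 877/1237; β = (6·8292 − 82·248)/9896 = 3677/1237.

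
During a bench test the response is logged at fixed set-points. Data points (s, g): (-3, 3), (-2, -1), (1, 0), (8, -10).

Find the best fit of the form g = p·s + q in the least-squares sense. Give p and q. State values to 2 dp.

From the data, Σs·s = 78, Σs = 4, Σ1 = 4.
Right-hand side: Σs·g = -87, Σg = -8.
Eliminating q: 4·(row 1) − 4·(row 2) gives 296·p = 4·(-87) − 4·(-8) = -316, so p = -79/74.
Then q = ((-8) − 4·(-79/74))/4 = -69/74.

p = -1.07, q = -0.93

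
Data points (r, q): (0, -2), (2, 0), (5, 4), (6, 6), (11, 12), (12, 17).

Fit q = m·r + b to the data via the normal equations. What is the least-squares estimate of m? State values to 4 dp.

m = 1.4912

With design matrix X, XᵀX = [[330, 36]; [36, 6]] and Xᵀq = [392, 37]ᵀ.
Δ = 330·6 − 36² = 684.
m = (392·6 − 36·37)/684 = 85/57; b = (330·37 − 36·392)/684 = -317/114.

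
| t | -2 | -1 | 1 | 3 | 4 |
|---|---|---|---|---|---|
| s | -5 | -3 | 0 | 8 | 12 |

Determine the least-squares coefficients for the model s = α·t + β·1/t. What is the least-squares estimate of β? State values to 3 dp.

Compute the Gram sums: Σt·t = 31, Σt·1/t = 5, Σ1/t·1/t = 349/144.
Moment sums: Σt·s = 85, Σ1/t·s = 67/6.
Eliminating β: (349/144)·(row 1) − 5·(row 2) gives (7219/144)·α = (349/144)·85 − 5·(67/6) = 21625/144, so α = 21625/7219.
Then β = ((67/6) − 5·(21625/7219))/(349/144) = -11352/7219.

β = -1.573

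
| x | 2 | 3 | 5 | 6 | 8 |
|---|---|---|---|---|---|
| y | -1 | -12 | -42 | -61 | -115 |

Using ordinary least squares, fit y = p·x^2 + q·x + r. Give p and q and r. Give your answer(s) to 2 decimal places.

Sums needed: Σx^2·x^2 = 6114, Σx^2·x = 888, Σx^2 = 138, Σx·x = 138, Σx = 24, Σ1 = 5.
Moment sums: Σx^2·y = -10718, Σx·y = -1534, Σy = -231.
Normal equations: [[6114, 888, 138]; [888, 138, 24]; [138, 24, 5]]·[p, q, r]ᵀ = [-10718, -1534, -231]ᵀ.
Inverting the 3×3 Gram matrix, [p, q, r]ᵀ = [-428/231, -73/231, 71/11]ᵀ.

p = -1.85, q = -0.32, r = 6.45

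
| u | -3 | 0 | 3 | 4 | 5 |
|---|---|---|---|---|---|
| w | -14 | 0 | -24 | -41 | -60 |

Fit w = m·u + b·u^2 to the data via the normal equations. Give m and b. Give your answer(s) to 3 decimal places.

m = -1.670, b = -2.092

AᵀA·[m, b]ᵀ = Aᵀw reads: 59·m + 189·b = -494;  189·m + 1043·b = -2498.
(Σu·u = 59, Σu·u^2 = 189, Σu^2·u^2 = 1043, Σu·w = -494, Σu^2·w = -2498.)
Eliminating b: 1043·(row 1) − 189·(row 2) gives 25816·m = 1043·(-494) − 189·(-2498) = -43120, so m = -770/461.
Then b = ((-2498) − 189·(-770/461))/1043 = -6752/3227.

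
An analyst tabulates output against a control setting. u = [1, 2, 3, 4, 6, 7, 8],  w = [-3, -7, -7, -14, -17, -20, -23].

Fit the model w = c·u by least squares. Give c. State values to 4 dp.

The normal system AᵀA·[c]ᵀ = Aᵀw is [[179]]·[c]ᵀ = [-520]ᵀ.
c = (-520)/179 = -2.90503.

c = -2.9050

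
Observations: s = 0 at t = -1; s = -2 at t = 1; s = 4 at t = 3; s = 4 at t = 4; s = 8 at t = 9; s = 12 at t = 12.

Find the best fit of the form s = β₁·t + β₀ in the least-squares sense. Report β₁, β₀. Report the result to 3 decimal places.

β₁ = 0.995, β₀ = -0.308

With design matrix M, MᵀM = [[252, 28]; [28, 6]] and Mᵀs = [242, 26]ᵀ.
det = 252·6 − 28² = 728.
β₁ = (242·6 − 28·26)/728 = 181/182; β₀ = (252·26 − 28·242)/728 = -4/13.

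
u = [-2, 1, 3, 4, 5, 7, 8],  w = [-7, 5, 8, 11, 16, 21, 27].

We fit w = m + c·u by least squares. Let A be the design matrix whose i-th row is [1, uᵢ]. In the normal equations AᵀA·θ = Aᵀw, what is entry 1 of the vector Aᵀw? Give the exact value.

81

Entry 1 ↔ basis 1, so (Aᵀw)_{1} = Σᵢ wᵢ = (1)·(-7) + (1)·(5) + (1)·(8) + (1)·(11) + (1)·(16) + (1)·(21) + (1)·(27) = 81.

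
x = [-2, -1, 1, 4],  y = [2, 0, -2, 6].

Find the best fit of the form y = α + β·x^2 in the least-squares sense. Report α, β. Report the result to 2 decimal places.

Sums needed: Σ1 = 4, Σx^2 = 22, Σx^2·x^2 = 274.
Right-hand side: Σy = 6, Σx^2·y = 102.
So AᵀA·[α, β]ᵀ = Aᵀy: [[4, 22]; [22, 274]]·[α, β]ᵀ = [6, 102]ᵀ.
Eliminating β: 274·(row 1) − 22·(row 2) gives 612·α = 274·6 − 22·102 = -600, so α = -50/51.
Then β = (102 − 22·(-50/51))/274 = 23/51.

α = -0.98, β = 0.45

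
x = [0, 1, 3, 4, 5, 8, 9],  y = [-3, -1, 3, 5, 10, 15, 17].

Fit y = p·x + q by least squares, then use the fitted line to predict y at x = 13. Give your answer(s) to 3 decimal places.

Setting ∂/∂p … = 0 gives: 196·p + 30·q = 351;  30·p + 7·q = 46.
(Σx·x = 196, Σx = 30, Σ1 = 7, Σx·y = 351, Σy = 46.)
Determinant 196·7 − 30² = 472.
p = (351·7 − 30·46)/472 = 1077/472; q = (196·46 − 30·351)/472 = -757/236.
At x = 13: ŷ = (1077/472)·(13) + (-757/236)·(1) = 12487/472.

ŷ = 26.456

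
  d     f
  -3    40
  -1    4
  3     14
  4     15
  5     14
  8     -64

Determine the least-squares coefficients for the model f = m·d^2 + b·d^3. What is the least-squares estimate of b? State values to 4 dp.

b = -0.5004

Normal-equation sums: Σd^2·d^2 = 5140, Σd^2·d^3 = 36916, Σd^3·d^3 = 283324.
Right-hand side: Σd^2·f = -3016, Σd^3·f = -30764.
Eliminating b: 283324·(row 1) − 36916·(row 2) gives 93494304·m = 283324·(-3016) − 36916·(-30764) = 281178640, so m = 17573665/5843394.
Then b = ((-30764) − 36916·(17573665/5843394))/283324 = -2924269/5843394.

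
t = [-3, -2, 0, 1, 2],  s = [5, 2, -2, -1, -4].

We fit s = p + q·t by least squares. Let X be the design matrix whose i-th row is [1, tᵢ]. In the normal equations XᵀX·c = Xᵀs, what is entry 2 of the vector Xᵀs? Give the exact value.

-28

Entry 2 ↔ basis t, so (Xᵀs)_{2} = Σᵢ (t)·sᵢ = (-3)·(5) + (-2)·(2) + (0)·(-2) + (1)·(-1) + (2)·(-4) = -28.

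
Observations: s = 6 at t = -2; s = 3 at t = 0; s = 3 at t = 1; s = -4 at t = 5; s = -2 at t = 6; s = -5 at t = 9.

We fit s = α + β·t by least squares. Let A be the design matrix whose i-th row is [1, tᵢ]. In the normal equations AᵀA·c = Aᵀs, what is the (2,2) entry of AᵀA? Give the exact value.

147

Row 2 ↔ basis t, column 2 ↔ basis t, so (AᵀA)_{2,2} = Σᵢ (t)·(t) = (-2)·(-2) + (0)·(0) + (1)·(1) + (5)·(5) + (6)·(6) + (9)·(9) = 147.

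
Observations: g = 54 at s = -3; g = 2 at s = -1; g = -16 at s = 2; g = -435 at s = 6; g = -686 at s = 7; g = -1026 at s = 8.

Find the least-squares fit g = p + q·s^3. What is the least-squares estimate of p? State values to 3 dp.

From the data, Σ1 = 6, Σs^3 = 1051, Σs^3·s^3 = 427243.
Right-hand side: Σg = -2107, Σs^3·g = -856158.
So XᵀX·[p, q]ᵀ = Xᵀg: [[6, 1051]; [1051, 427243]]·[p, q]ᵀ = [-2107, -856158]ᵀ.
Determinant 6·427243 − 1051² = 1458857.
p = ((-2107)·427243 − 1051·(-856158))/1458857 = -378943/1458857; q = (6·(-856158) − 1051·(-2107))/1458857 = -2922491/1458857.

p = -0.260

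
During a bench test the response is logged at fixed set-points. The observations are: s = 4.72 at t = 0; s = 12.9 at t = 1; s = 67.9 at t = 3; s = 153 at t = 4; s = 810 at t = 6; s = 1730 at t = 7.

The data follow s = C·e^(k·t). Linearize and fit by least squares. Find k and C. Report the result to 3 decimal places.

k = 0.838, C = 5.220

Linearized form: ln s = k·t + ln C. From the 6 transformed points,
AᵀA = [[111.0000, 21.0000]; [21.0000, 6]], rhs = [127.7064, 27.5104]ᵀ  (here Σt = 21.0000, Σ(t)² = 111.0000, Σln s = 27.5104, Σt·ln s = 127.7064).
Δ = 111.0000·6 − (21.0000)² = 225.0000; k = (127.7064·6 − 21.0000·27.5104)/225.0000 = 0.83787, ln C = (111.0000·27.5104 − 21.0000·127.7064)/225.0000 = 1.65254, so C = exp(1.65254) = 5.22023.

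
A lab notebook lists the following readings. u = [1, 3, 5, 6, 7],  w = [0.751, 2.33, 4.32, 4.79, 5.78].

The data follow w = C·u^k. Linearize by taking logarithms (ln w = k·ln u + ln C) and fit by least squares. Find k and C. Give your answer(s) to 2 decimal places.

k = 1.05, C = 0.75

Let Y = ln w. Fitting Y = k·ln u + ln C by least squares:
Σln u = 6.4457, Σ(ln u)² = 10.7942, Σln w = 5.3437, Σln u·ln w = 9.5051.
Equations: 10.7942·k + 6.4457·ln C = 9.5051;  6.4457·k + 5·ln C = 5.3437.
Δ = 10.7942·5 − (6.4457)² = 12.4237; k = (9.5051·5 − 6.4457·5.3437)/12.4237 = 1.05292, ln C = (10.7942·5.3437 − 6.4457·9.5051)/12.4237 = -0.28863, so C = exp(-0.28863) = 0.74929.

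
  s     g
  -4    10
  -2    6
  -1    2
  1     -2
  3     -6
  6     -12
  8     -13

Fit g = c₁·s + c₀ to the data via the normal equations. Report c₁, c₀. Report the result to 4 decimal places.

With design matrix X, XᵀX = [[131, 11]; [11, 7]] and Xᵀg = [-250, -15]ᵀ.
det = 131·7 − 11² = 796.
c₁ = ((-250)·7 − 11·(-15))/796 = -1585/796; c₀ = (131·(-15) − 11·(-250))/796 = 785/796.

c₁ = -1.9912, c₀ = 0.9862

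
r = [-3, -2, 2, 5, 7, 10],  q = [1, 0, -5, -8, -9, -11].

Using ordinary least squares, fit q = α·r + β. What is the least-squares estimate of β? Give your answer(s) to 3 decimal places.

The normal equations are: 191·α + 19·β = -226;  19·α + 6·β = -32.
Eliminating β: 6·(row 1) − 19·(row 2) gives 785·α = 6·(-226) − 19·(-32) = -748, so α = -748/785.
Then β = ((-32) − 19·(-748/785))/6 = -1818/785.

β = -2.316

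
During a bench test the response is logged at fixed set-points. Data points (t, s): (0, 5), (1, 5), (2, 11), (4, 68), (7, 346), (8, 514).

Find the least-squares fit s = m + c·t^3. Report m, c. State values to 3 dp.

Setting ∂/∂m … = 0 gives: 6·m + 928·c = 949;  928·m + 383954·c = 386291.
(Σ1 = 6, Σt^3 = 928, Σt^3·t^3 = 383954, Σs = 949, Σt^3·s = 386291.)
Determinant 6·383954 − 928² = 1442540.
m = (949·383954 − 928·386291)/1442540 = 2947149/721270; c = (6·386291 − 928·949)/1442540 = 718537/721270.

m = 4.086, c = 0.996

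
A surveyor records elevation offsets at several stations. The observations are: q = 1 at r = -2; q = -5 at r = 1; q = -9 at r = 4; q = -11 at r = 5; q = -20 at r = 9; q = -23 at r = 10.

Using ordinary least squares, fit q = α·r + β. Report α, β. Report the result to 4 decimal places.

From the data, Σr·r = 227, Σr = 27, Σ1 = 6.
For Xᵀq: Σr·q = -508, Σq = -67.
Normal equations: [[227, 27]; [27, 6]]·[α, β]ᵀ = [-508, -67]ᵀ.
det = 227·6 − 27² = 633.
α = ((-508)·6 − 27·(-67))/633 = -413/211; β = (227·(-67) − 27·(-508))/633 = -1493/633.

α = -1.9573, β = -2.3586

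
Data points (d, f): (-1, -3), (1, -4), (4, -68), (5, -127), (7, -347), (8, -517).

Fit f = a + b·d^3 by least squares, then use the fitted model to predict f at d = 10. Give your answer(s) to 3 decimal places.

Compute the Gram sums: Σ1 = 6, Σd^3 = 1044, Σd^3·d^3 = 399516.
Right-hand side: Σf = -1066, Σd^3·f = -403953.
AᵀA·[a, b]ᵀ = Aᵀf becomes [[6, 1044]; [1044, 399516]]·[a, b]ᵀ = [-1066, -403953]ᵀ.
Eliminating b: 399516·(row 1) − 1044·(row 2) gives 1307160·a = 399516·(-1066) − 1044·(-403953) = -4157124, so a = -346427/108930.
Then b = ((-403953) − 1044·(-346427/108930))/399516 = -72823/72620.
At d = 10: f̂ = (-346427/108930)·(1) + (-72823/72620)·(1000) = -109580927/108930.

f̂ = -1005.976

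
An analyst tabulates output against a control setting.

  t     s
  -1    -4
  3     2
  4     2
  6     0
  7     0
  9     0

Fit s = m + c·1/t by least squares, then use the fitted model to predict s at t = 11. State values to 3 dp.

ŝ = 0.378

The normal equations are: 6·m + (1/252)·c = 0;  (1/252)·m + (78373/63504)·c = 31/6.
(Σ1 = 6, Σ1/t = 1/252, Σ1/t·1/t = 78373/63504, Σs = 0, Σ1/t·s = 31/6.)
Δ = 6·(78373/63504) − (1/252)² = 470237/63504.
m = (0·(78373/63504) − (1/252)·(31/6))/(470237/63504) = -1302/470237; c = (6·(31/6) − (1/252)·0)/(470237/63504) = 1968624/470237.
At t = 11: ŝ = (-1302/470237)·(1) + (1968624/470237)·(1/11) = 1954302/5172607.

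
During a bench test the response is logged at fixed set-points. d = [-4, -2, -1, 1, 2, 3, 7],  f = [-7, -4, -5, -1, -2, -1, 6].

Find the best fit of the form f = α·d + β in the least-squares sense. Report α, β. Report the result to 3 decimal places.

α = 1.103, β = -2.946

Entries of MᵀM: Σd·d = 84, Σd = 6, Σ1 = 7.
Right-hand side: Σd·f = 75, Σf = -14.
det = 84·7 − 6² = 552.
α = (75·7 − 6·(-14))/552 = 203/184; β = (84·(-14) − 6·75)/552 = -271/92.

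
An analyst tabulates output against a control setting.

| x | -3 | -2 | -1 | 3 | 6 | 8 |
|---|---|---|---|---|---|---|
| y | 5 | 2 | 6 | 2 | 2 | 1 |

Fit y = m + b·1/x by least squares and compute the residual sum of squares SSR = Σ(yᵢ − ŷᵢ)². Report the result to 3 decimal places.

Normal-equation sums: Σ1 = 6, Σ1/x = -29/24, Σ1/x·1/x = 97/64.
For Mᵀy: Σy = 18, Σ1/x·y = -181/24.
Δ = 6·(97/64) − (-29/24)² = 4397/576.
m = (18·(97/64) − (-29/24)·(-181/24))/(4397/576) = 10465/4397; b = (6·(-181/24) − (-29/24)·18)/(4397/576) = -13536/4397.
Residuals: 7008/4397, -8439/4397, 2381/4397, 2841/4397, 585/4397, -4376/4397; SSR = 34924/4397.

SSR = 7.943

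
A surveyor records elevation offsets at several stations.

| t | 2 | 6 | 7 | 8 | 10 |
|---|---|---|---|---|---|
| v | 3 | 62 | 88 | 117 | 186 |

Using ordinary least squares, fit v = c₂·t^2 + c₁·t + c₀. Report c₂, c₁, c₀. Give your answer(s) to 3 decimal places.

c₂ = 1.991, c₁ = -0.975, c₀ = -3.110

From the data, Σt^2·t^2 = 17809, Σt^2·t = 2079, Σt^2 = 253, Σt·t = 253, Σt = 33, Σ1 = 5.
And Σt^2·v = 32644, Σt·v = 3790, Σv = 456.
Inverting the 3×3 Gram matrix, [c₂, c₁, c₀]ᵀ = [1993/1001, -976/1001, -283/91]ᵀ.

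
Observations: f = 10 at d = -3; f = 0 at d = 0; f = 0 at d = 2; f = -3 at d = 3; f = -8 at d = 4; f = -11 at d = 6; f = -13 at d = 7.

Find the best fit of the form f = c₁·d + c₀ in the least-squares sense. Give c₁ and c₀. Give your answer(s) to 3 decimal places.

c₁ = -2.242, c₀ = 2.514

Compute the Gram sums: Σd·d = 123, Σd = 19, Σ1 = 7.
Moment sums: Σd·f = -228, Σf = -25.
AᵀA·[c₁, c₀]ᵀ = Aᵀf becomes [[123, 19]; [19, 7]]·[c₁, c₀]ᵀ = [-228, -25]ᵀ.
Δ = 123·7 − 19² = 500.
c₁ = ((-228)·7 − 19·(-25))/500 = -1121/500; c₀ = (123·(-25) − 19·(-228))/500 = 1257/500.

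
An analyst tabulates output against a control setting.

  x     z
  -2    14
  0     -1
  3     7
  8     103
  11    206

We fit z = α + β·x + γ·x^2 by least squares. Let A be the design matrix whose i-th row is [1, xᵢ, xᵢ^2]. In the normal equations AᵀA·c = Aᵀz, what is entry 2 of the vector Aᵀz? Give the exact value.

Entry 2 ↔ basis x, so (Aᵀz)_{2} = Σᵢ (x)·zᵢ = (-2)·(14) + (0)·(-1) + (3)·(7) + (8)·(103) + (11)·(206) = 3083.

3083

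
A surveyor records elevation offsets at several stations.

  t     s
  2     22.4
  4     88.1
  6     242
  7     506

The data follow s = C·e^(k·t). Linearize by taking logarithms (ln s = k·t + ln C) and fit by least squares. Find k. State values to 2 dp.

k = 0.61

Taking logs, ln s = k·t + ln C, so regress ln s on t.
Over the data: Σt = 19.0000, Σ(t)² = 105.0000, Σln s = 19.3030, Σt·ln s = 100.6514.
Normal system: [[105.0000, 19.0000]; [19.0000, 4]]·[k, ln C]ᵀ = [100.6514, 19.3030]ᵀ.
Solving (det = 59.0000): k = 0.60760, ln C = 1.93965.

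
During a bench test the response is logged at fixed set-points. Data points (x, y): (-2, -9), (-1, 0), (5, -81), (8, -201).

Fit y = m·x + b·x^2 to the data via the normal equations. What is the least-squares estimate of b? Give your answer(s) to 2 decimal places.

Forming AᵀA = [[94, 628]; [628, 4738]] and Aᵀy = [-1995, -14925]ᵀ gives AᵀA·[m, b]ᵀ = Aᵀy.
Eliminating b: 4738·(row 1) − 628·(row 2) gives 50988·m = 4738·(-1995) − 628·(-14925) = -79410, so m = -13235/8498.
Then b = ((-14925) − 628·(-13235/8498))/4738 = -25015/8498.

b = -2.94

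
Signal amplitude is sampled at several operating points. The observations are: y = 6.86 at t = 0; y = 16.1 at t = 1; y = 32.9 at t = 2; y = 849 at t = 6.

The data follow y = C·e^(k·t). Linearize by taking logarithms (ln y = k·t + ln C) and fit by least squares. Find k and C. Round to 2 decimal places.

k = 0.80, C = 6.92

Linearized form: ln y = k·t + ln C. From the 4 transformed points,
AᵀA = [[41.0000, 9.0000]; [9.0000, 4]], rhs = [50.2301, 14.9421]ᵀ  (here Σt = 9.0000, Σ(t)² = 41.0000, Σln y = 14.9421, Σt·ln y = 50.2301).
Δ = 41.0000·4 − (9.0000)² = 83.0000; k = (50.2301·4 − 9.0000·14.9421)/83.0000 = 0.80051, ln C = (41.0000·14.9421 − 9.0000·50.2301)/83.0000 = 1.93438, so C = exp(1.93438) = 6.91973.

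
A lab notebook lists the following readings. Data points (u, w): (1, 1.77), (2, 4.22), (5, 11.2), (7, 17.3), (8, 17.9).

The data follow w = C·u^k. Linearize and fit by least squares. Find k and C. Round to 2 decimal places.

Taking logs, ln w = k·ln u + ln C, so regress ln w on ln u.
Sums: Σln u = 6.3279, Σ(ln u)² = 11.1814, Σln w = 10.1622, Σln u·ln w = 16.4323.
Normal system: [[11.1814, 6.3279]; [6.3279, 5]]·[k, ln C]ᵀ = [16.4323, 10.1622]ᵀ.
Δ = 11.1814·5 − (6.3279)² = 15.8642; k = (16.4323·5 − 6.3279·10.1622)/15.8642 = 1.12552, ln C = (11.1814·10.1622 − 6.3279·16.4323)/15.8642 = 0.60801, so C = exp(0.60801) = 1.83677.

k = 1.13, C = 1.84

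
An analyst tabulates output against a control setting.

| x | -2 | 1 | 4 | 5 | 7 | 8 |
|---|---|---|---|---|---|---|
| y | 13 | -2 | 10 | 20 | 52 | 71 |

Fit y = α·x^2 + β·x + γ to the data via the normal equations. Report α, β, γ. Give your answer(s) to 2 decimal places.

α = 1.58, β = -3.66, γ = -0.45

Entries of AᵀA: Σx^2·x^2 = 7395, Σx^2·x = 1037, Σx^2 = 159, Σx·x = 159, Σx = 23, Σ1 = 6.
For Aᵀy: Σx^2·y = 7802, Σx·y = 1044, Σy = 164.
Normal equations: [[7395, 1037, 159]; [1037, 159, 23]; [159, 23, 6]]·[α, β, γ]ᵀ = [7802, 1044, 164]ᵀ.
Inverting the 3×3 Gram matrix, [α, β, γ]ᵀ = [4483/2840, -52019/14200, -3229/7100]ᵀ.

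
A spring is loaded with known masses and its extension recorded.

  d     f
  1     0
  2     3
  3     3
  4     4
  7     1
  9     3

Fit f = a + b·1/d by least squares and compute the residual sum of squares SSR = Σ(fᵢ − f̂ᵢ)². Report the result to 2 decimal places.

SSR = 7.33

Compute the Gram sums: Σ1 = 6, Σ1/d = 589/252, Σ1/d·1/d = 92485/63504.
Right-hand side: Σf = 14, Σ1/d·f = 167/42.
MᵀM·[a, b]ᵀ = Mᵀf becomes [[6, 589/252]; [589/252, 92485/63504]]·[a, b]ᵀ = [14, 167/42]ᵀ.
Eliminating b: (92485/63504)·(row 1) − (589/252)·(row 2) gives (207989/63504)·a = (92485/63504)·14 − (589/252)·(167/42) = 176153/15876, so a = 704612/207989.
Then b = ((167/42) − (589/252)·(704612/207989))/(92485/63504) = -562968/207989.
Residuals: -141644/207989, 200839/207989, 107011/207989, 268086/207989, -416199/207989, -18093/207989; SSR = 1525416/207989.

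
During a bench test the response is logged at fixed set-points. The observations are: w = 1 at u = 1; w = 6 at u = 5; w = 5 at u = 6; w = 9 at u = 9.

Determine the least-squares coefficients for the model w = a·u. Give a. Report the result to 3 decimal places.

Compute the Gram sums: Σu·u = 143.
And Σu·w = 142.
So MᵀM·[a]ᵀ = Mᵀw: [[143]]·[a]ᵀ = [142]ᵀ.
a = 142/143 = 0.993007.

a = 0.993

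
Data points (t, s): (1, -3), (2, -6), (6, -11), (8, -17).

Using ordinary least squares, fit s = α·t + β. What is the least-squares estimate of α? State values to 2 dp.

α = -1.82

From the data, Σt·t = 105, Σt = 17, Σ1 = 4.
Moment sums: Σt·s = -217, Σs = -37.
MᵀM·[α, β]ᵀ = Mᵀs becomes [[105, 17]; [17, 4]]·[α, β]ᵀ = [-217, -37]ᵀ.
Determinant 105·4 − 17² = 131.
α = ((-217)·4 − 17·(-37))/131 = -239/131; β = (105·(-37) − 17·(-217))/131 = -196/131.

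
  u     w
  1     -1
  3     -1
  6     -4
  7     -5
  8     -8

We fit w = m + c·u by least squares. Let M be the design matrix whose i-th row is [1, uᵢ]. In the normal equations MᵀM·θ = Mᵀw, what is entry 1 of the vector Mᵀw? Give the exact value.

Entry 1 ↔ basis 1, so (Mᵀw)_{1} = Σᵢ wᵢ = (1)·(-1) + (1)·(-1) + (1)·(-4) + (1)·(-5) + (1)·(-8) = -19.

-19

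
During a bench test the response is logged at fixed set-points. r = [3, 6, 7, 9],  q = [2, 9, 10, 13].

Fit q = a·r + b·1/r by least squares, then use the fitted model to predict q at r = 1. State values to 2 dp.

The normal equations are: 175·a + 4·b = 247;  4·a + (2725/15876)·b = 635/126.
(Σr·r = 175, Σr·1/r = 4, Σ1/r·1/r = 2725/15876, Σr·q = 247, Σ1/r·q = 635/126.)
Eliminating b: (2725/15876)·(row 1) − 4·(row 2) gives (31837/2268)·a = (2725/15876)·247 − 4·(635/126) = 353035/15876, so a = 353035/222859.
Then b = ((635/126) − 4·(353035/222859))/(2725/15876) = -240534/31837.
At r = 1: q̂ = (353035/222859)·(1) + (-240534/31837)·(1) = -1330703/222859.

q̂ = -5.97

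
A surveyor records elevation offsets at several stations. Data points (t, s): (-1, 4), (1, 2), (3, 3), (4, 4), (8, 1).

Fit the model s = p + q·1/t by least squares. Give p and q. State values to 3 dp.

Compute the Gram sums: Σ1 = 5, Σ1/t = 17/24, Σ1/t·1/t = 1261/576.
Right-hand side: Σs = 14, Σ1/t·s = 1/8.
det = 5·(1261/576) − (17/24)² = 94/9.
p = (14·(1261/576) − (17/24)·(1/8))/(94/9) = 17603/6016; q = (5·(1/8) − (17/24)·14)/(94/9) = -669/752.

p = 2.926, q = -0.890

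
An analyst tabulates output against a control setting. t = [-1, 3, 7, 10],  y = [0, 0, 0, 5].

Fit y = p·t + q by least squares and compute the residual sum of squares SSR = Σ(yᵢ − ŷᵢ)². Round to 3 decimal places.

SSR = 8.727

From the data, Σt·t = 159, Σt = 19, Σ1 = 4.
For Aᵀy: Σt·y = 50, Σy = 5.
So AᵀA·[p, q]ᵀ = Aᵀy: [[159, 19]; [19, 4]]·[p, q]ᵀ = [50, 5]ᵀ.
Determinant 159·4 − 19² = 275.
p = (50·4 − 19·5)/275 = 21/55; q = (159·5 − 19·50)/275 = -31/55.
Residuals: 52/55, -32/55, -116/55, 96/55; SSR = 96/11.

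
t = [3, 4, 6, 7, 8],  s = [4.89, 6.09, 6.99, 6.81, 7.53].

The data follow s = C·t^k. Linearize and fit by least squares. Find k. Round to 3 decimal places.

Taking logs, ln s = k·ln t + ln C, so regress ln s on ln t.
Σln t = 8.3020, Σ(ln t)² = 14.4498, Σln s = 9.2756, Σln t·ln s = 15.6635.
Equations: 14.4498·k + 8.3020·ln C = 15.6635;  8.3020·k + 5·ln C = 9.2756.
Slope k = (n·Σln t·ln s − Σln t·Σln s)/(n·Σ(ln t)² − (Σln t)²) = (5·15.6635 − 8.3020·9.2756)/3.3255 = 0.39428; ln C = (Σln s − k·Σln t)/n = 1.20046.

k = 0.394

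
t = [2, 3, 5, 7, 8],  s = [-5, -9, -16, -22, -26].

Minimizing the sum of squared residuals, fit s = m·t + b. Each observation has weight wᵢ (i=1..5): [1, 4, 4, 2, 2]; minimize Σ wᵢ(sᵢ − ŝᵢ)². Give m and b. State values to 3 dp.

m = -3.387, b = 1.211

Entries of AᵀWA: Σwᵢ·t·t = 366, Σwᵢ·t = 64, Σwᵢ·1 = 13.
Moment sums: Σwᵢ·t·s = -1162, Σwᵢ·s = -201.
Normal equations: [[366, 64]; [64, 13]]·[m, b]ᵀ = [-1162, -201]ᵀ.
Δ = 366·13 − 64² = 662.
m = ((-1162)·13 − 64·(-201))/662 = -1121/331; b = (366·(-201) − 64·(-1162))/662 = 401/331.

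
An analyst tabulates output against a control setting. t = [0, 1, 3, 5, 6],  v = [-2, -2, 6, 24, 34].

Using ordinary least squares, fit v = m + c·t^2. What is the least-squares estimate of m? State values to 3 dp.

m = -2.617

MᵀM·[m, c]ᵀ = Mᵀv reads: 5·m + 71·c = 60;  71·m + 2003·c = 1876.
(Σ1 = 5, Σt^2 = 71, Σt^2·t^2 = 2003, Σv = 60, Σt^2·v = 1876.)
det = 5·2003 − 71² = 4974.
m = (60·2003 − 71·1876)/4974 = -6508/2487; c = (5·1876 − 71·60)/4974 = 2560/2487.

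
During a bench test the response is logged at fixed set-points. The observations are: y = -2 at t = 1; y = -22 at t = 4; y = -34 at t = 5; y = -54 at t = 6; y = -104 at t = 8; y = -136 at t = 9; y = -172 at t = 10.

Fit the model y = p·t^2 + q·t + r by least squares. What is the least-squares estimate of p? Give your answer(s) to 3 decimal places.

Forming AᵀA = [[22835, 2647, 323]; [2647, 323, 43]; [323, 43, 7]] and Aᵀy = [-38020, -4360, -524]ᵀ gives AᵀA·[p, q, r]ᵀ = Aᵀy.
Inverting the 3×3 Gram matrix, [p, q, r]ᵀ = [-25478/11991, 54451/11991, -2689/571]ᵀ.

p = -2.125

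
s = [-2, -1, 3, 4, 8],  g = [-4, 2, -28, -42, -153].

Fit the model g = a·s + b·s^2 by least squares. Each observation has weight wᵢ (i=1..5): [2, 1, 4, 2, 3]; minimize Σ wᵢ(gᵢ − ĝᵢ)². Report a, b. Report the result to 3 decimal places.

Forming XᵀWX = [[269, 1755]; [1755, 13157]] and XᵀWg = [-4330, -31758]ᵀ gives XᵀWX·[a, b]ᵀ = XᵀWg.
Eliminating b: 13157·(row 1) − 1755·(row 2) gives 459208·a = 13157·(-4330) − 1755·(-31758) = -1234520, so a = -154315/57401.
Then b = ((-31758) − 1755·(-154315/57401))/13157 = -117969/57401.

a = -2.688, b = -2.055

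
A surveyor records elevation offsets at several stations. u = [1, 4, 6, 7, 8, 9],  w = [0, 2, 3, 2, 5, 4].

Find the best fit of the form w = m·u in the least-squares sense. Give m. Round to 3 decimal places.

m = 0.470

MᵀM·[m]ᵀ = Mᵀw reads: 247·m = 116.
(Σu·u = 247, Σu·w = 116.)
Hence m = 116 / 247 ≈ 0.469636.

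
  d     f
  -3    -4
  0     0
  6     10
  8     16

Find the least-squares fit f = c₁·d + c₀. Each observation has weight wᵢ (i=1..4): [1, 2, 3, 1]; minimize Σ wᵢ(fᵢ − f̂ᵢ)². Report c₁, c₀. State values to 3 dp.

c₁ = 1.726, c₀ = 0.328

Forming AᵀWA = [[181, 23]; [23, 7]] and AᵀWf = [320, 42]ᵀ gives AᵀWA·[c₁, c₀]ᵀ = AᵀWf.
Eliminating c₀: 7·(row 1) − 23·(row 2) gives 738·c₁ = 7·320 − 23·42 = 1274, so c₁ = 637/369.
Then c₀ = (42 − 23·(637/369))/7 = 121/369.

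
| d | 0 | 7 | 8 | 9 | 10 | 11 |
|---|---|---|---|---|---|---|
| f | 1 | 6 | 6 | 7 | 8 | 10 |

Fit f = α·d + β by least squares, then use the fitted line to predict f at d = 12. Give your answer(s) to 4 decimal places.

f̂ = 9.7011

Sums needed: Σd·d = 415, Σd = 45, Σ1 = 6.
Moment sums: Σd·f = 343, Σf = 38.
Normal equations: [[415, 45]; [45, 6]]·[α, β]ᵀ = [343, 38]ᵀ.
det = 415·6 − 45² = 465.
α = (343·6 − 45·38)/465 = 116/155; β = (415·38 − 45·343)/465 = 67/93.
At d = 12: f̂ = (116/155)·(12) + (67/93)·(1) = 4511/465.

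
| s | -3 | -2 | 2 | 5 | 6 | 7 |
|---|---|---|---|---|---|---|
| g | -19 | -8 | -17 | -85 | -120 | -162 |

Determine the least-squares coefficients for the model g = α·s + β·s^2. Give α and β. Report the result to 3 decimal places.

From the data, Σs·s = 127, Σs·s^2 = 657, Σs^2·s^2 = 4435.
For Mᵀg: Σs·g = -2240, Σs^2·g = -14654.
So MᵀM·[α, β]ᵀ = Mᵀg: [[127, 657]; [657, 4435]]·[α, β]ᵀ = [-2240, -14654]ᵀ.
det = 127·4435 − 657² = 131596.
α = ((-2240)·4435 − 657·(-14654))/131596 = -153361/65798; β = (127·(-14654) − 657·(-2240))/131596 = -194689/65798.

α = -2.331, β = -2.959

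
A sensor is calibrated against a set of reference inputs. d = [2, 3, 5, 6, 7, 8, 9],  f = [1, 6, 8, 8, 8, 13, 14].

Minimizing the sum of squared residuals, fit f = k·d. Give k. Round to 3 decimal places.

k = 1.470

Sums needed: Σd·d = 268.
Moment sums: Σd·f = 394.
MᵀM·[k]ᵀ = Mᵀf becomes [[268]]·[k]ᵀ = [394]ᵀ.
Hence k = 394 / 268 ≈ 1.47015.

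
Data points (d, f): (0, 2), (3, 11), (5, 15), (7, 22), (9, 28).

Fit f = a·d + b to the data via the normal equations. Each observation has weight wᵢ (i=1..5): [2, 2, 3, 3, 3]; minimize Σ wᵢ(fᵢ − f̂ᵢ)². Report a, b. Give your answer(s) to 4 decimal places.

a = 2.8775, b = 1.7273

Forming MᵀWM = [[483, 69]; [69, 13]] and MᵀWf = [1509, 221]ᵀ gives MᵀWM·[a, b]ᵀ = MᵀWf.
Eliminating b: 13·(row 1) − 69·(row 2) gives 1518·a = 13·1509 − 69·221 = 4368, so a = 728/253.
Then b = (221 − 69·(728/253))/13 = 19/11.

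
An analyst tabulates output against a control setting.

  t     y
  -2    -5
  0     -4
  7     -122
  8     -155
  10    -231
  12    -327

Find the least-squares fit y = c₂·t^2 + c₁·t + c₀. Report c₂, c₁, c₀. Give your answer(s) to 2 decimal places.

c₂ = -2.00, c₁ = -2.95, c₀ = -3.38

Setting ∂/∂c₂ … = 0 gives: 37249·c₂ + 3575·c₁ + 361·c₀ = -86106;  3575·c₂ + 361·c₁ + 35·c₀ = -8318;  361·c₂ + 35·c₁ + 6·c₀ = -844.
(Σt^2·t^2 = 37249, Σt^2·t = 3575, Σt^2 = 361, Σt·t = 361, Σt = 35, Σ1 = 6, Σt^2·y = -86106, Σt·y = -8318, Σy = -844.)
Row-reducing yields c₂ = -414644/207741, c₁ = -612308/207741, c₀ = -234230/69247.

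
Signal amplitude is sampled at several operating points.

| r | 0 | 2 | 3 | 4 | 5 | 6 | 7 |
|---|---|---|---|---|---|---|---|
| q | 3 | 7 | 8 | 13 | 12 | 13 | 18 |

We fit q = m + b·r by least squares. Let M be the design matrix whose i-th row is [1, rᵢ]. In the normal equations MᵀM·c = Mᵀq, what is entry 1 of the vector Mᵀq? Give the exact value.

74

Entry 1 ↔ basis 1, so (Mᵀq)_{1} = Σᵢ qᵢ = (1)·(3) + (1)·(7) + (1)·(8) + (1)·(13) + (1)·(12) + (1)·(13) + (1)·(18) = 74.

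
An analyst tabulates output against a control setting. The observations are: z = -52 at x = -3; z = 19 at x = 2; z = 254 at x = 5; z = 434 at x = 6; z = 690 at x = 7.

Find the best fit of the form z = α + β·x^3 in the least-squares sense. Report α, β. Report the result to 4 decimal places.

With design matrix A, AᵀA = [[5, 665]; [665, 180723]] and Aᵀz = [1345, 363720]ᵀ.
det = 5·180723 − 665² = 461390.
α = (1345·180723 − 665·363720)/461390 = 239727/92278; β = (5·363720 − 665·1345)/461390 = 184835/92278.

α = 2.5979, β = 2.0030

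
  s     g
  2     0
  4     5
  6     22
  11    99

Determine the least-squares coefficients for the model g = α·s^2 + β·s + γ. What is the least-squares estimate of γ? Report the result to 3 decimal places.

γ = 2.278

The normal equations are: 16209·α + 1619·β + 177·γ = 12851;  1619·α + 177·β + 23·γ = 1241;  177·α + 23·β + 4·γ = 126.
Row-reducing yields α = 15033/13358, β = -47803/13358, γ = 15217/6679.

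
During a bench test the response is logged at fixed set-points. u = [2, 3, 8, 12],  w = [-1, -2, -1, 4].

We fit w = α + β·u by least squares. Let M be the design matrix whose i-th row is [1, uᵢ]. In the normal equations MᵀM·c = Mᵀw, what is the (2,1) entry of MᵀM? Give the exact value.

Row 2 ↔ basis u, column 1 ↔ basis 1, so (MᵀM)_{2,1} = Σᵢ u = (2)·(1) + (3)·(1) + (8)·(1) + (12)·(1) = 25.

25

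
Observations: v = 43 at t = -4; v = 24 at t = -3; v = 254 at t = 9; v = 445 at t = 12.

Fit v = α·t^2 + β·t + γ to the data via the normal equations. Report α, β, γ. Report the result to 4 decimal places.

Sums needed: Σt^2·t^2 = 27634, Σt^2·t = 2366, Σt^2 = 250, Σt·t = 250, Σt = 14, Σ1 = 4.
Moment sums: Σt^2·v = 85558, Σt·v = 7382, Σv = 766.
So AᵀA·[α, β, γ]ᵀ = Aᵀv: [[27634, 2366, 250]; [2366, 250, 14]; [250, 14, 4]]·[α, β, γ]ᵀ = [85558, 7382, 766]ᵀ.
Inverting the 3×3 Gram matrix, [α, β, γ]ᵀ = [15697/5298, 7471/5298, 1226/883]ᵀ.

α = 2.9628, β = 1.4102, γ = 1.3884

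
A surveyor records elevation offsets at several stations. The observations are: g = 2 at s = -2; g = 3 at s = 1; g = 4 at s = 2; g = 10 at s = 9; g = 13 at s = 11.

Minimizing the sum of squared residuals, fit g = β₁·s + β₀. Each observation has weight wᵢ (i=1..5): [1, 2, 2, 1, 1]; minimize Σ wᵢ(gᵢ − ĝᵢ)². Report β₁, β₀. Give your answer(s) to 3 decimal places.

The normal equations are: 216·β₁ + 24·β₀ = 251;  24·β₁ + 7·β₀ = 39.
det = 216·7 − 24² = 936.
β₁ = (251·7 − 24·39)/936 = 821/936; β₀ = (216·39 − 24·251)/936 = 100/39.

β₁ = 0.877, β₀ = 2.564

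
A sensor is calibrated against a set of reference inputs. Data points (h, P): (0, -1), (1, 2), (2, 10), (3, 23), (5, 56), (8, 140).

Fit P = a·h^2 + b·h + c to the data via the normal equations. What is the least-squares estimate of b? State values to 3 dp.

b = 1.601

With design matrix A, AᵀA = [[4819, 673, 103]; [673, 103, 19]; [103, 19, 6]] and AᵀP = [10609, 1491, 230]ᵀ.
Row-reducing yields a = 62341/31152, b = 49883/31152, c = -515/472.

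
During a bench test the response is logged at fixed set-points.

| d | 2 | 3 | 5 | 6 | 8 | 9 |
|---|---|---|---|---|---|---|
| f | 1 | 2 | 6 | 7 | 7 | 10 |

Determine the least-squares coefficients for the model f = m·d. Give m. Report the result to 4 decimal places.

m = 1.0320

The normal system AᵀA·[m]ᵀ = Aᵀf is [[219]]·[m]ᵀ = [226]ᵀ.
Hence m = 226 / 219 ≈ 1.03196.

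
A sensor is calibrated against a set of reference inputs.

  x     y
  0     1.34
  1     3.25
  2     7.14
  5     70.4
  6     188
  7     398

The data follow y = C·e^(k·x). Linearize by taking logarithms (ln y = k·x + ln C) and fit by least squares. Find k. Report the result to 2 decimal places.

Linearized form: ln y = k·x + ln C. From the 6 transformed points,
Σx = 21.0000, Σ(x)² = 115.0000, Σln y = 18.9141, Σx·ln y = 99.7049.
Equations: 115.0000·k + 21.0000·ln C = 99.7049;  21.0000·k + 6·ln C = 18.9141.
Δ = 115.0000·6 − (21.0000)² = 249.0000; k = (99.7049·6 − 21.0000·18.9141)/249.0000 = 0.80736, ln C = (115.0000·18.9141 − 21.0000·99.7049)/249.0000 = 0.32660.

k = 0.81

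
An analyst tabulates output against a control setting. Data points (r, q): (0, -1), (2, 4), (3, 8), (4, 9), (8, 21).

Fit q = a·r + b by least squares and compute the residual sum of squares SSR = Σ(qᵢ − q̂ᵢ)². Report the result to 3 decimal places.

SSR = 1.699

Compute the Gram sums: Σr·r = 93, Σr = 17, Σ1 = 5.
For Mᵀq: Σr·q = 236, Σq = 41.
MᵀM·[a, b]ᵀ = Mᵀq becomes [[93, 17]; [17, 5]]·[a, b]ᵀ = [236, 41]ᵀ.
Eliminating b: 5·(row 1) − 17·(row 2) gives 176·a = 5·236 − 17·41 = 483, so a = 483/176.
Then b = (41 − 17·(483/176))/5 = -199/176.
Residuals: 23/176, -63/176, 79/88, -149/176, 31/176; SSR = 299/176.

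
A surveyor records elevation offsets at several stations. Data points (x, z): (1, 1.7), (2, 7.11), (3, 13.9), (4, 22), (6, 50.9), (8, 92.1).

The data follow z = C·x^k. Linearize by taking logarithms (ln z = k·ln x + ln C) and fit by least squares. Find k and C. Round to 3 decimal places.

Linearized form: ln z = k·ln x + ln C. From the 6 transformed points,
Σln x = 7.0493, Σ(ln x)² = 11.1437, Σln z = 16.6678, Σln x·ln z = 24.9826.
Equations: 11.1437·k + 7.0493·ln C = 24.9826;  7.0493·k + 6·ln C = 16.6678.
Slope k = (n·Σln x·ln z − Σln x·Σln z)/(n·Σ(ln x)² − (Σln x)²) = (6·24.9826 − 7.0493·16.6678)/17.1702 = 1.88698; ln C = (Σln z − k·Σln x)/n = 0.56100, so C = exp(0.56100) = 1.75242.

k = 1.887, C = 1.752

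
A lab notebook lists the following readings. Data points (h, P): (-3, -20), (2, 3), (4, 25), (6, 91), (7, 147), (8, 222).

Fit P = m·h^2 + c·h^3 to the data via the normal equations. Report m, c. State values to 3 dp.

m = -0.494, c = 0.498

The normal equations are: 8146·m + 58164·c = 24919;  58164·m + 431338·c = 185905.
(Σh^2·h^2 = 8146, Σh^2·h^3 = 58164, Σh^3·h^3 = 431338, Σh^2·P = 24919, Σh^3·P = 185905.)
det = 8146·431338 − 58164² = 130628452.
m = (24919·431338 − 58164·185905)/130628452 = -32233399/65314226; c = (8146·185905 − 58164·24919)/130628452 = 32496707/65314226.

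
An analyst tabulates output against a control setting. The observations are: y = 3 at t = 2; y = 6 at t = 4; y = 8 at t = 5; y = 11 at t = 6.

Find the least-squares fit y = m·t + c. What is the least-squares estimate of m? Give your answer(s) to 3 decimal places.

With design matrix X, XᵀX = [[81, 17]; [17, 4]] and Xᵀy = [136, 28]ᵀ.
Δ = 81·4 − 17² = 35.
m = (136·4 − 17·28)/35 = 68/35; c = (81·28 − 17·136)/35 = -44/35.

m = 1.943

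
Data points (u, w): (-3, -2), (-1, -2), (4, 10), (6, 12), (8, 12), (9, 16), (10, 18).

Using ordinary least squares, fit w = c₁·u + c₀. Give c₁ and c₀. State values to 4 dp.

Compute the Gram sums: Σu·u = 307, Σu = 33, Σ1 = 7.
And Σu·w = 540, Σw = 64.
Normal equations: [[307, 33]; [33, 7]]·[c₁, c₀]ᵀ = [540, 64]ᵀ.
Eliminating c₀: 7·(row 1) − 33·(row 2) gives 1060·c₁ = 7·540 − 33·64 = 1668, so c₁ = 417/265.
Then c₀ = (64 − 33·(417/265))/7 = 457/265.

c₁ = 1.5736, c₀ = 1.7245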